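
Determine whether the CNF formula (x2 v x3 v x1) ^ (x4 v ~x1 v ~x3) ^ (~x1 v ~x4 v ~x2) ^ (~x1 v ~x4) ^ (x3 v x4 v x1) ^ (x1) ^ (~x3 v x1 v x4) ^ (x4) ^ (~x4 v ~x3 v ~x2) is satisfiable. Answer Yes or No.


Check all 16 possible truth assignments.
Number of satisfying assignments found: 0.
The formula is unsatisfiable.

No


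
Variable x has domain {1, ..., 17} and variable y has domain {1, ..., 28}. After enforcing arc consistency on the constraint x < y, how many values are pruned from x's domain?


For the constraint x < y, x needs a supporting value in y's domain.
x can be at most 27 (one less than y's maximum).
Valid x values from domain: 17 out of 17.
Pruned = 17 - 17 = 0.

0


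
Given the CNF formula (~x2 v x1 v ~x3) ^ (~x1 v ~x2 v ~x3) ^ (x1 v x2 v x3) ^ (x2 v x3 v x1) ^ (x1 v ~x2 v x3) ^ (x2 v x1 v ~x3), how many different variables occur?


Identify each distinct variable in the formula.
Variables found: x1, x2, x3.
Total distinct variables = 3.

3


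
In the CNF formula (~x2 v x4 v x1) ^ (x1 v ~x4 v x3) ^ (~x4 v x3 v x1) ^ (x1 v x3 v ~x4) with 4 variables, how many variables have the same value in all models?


Find all satisfying assignments: 12 model(s).
Check which variables have the same value in every model.
No variable is fixed across all models.
Backbone size = 0.

0


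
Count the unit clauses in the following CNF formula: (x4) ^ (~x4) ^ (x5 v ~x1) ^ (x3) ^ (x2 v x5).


A unit clause contains exactly one literal.
Unit clauses found: (x4), (~x4), (x3).
Count = 3.

3


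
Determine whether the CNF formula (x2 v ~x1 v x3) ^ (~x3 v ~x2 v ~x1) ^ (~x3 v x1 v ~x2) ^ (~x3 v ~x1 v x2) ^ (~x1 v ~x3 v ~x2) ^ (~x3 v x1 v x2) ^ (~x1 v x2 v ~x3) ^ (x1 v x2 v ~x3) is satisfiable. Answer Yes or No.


Check all 8 possible truth assignments.
Number of satisfying assignments found: 3.
The formula is satisfiable.

Yes


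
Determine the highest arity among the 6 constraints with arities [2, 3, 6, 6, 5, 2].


The arities are: 2, 3, 6, 6, 5, 2.
Scan for the maximum value.
Maximum arity = 6.

6


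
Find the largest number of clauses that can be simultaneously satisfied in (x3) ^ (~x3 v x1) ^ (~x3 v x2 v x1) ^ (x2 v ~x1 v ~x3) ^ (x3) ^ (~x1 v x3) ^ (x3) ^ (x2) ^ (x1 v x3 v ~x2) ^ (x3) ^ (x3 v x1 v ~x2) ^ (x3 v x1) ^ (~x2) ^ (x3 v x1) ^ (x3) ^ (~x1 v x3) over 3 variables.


Enumerate all 8 truth assignments.
For each, count how many of the 16 clauses are satisfied.
The formula is not fully satisfiable, so the maximum is below 16.
Maximum simultaneously satisfiable clauses = 15.

15


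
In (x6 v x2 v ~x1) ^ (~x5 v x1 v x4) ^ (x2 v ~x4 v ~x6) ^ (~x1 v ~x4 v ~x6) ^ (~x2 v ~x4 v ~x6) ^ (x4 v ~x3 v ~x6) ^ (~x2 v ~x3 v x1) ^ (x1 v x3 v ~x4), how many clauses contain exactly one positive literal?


A definite clause has exactly one positive literal.
Clause 1: 2 positive -> not definite
Clause 2: 2 positive -> not definite
Clause 3: 1 positive -> definite
Clause 4: 0 positive -> not definite
Clause 5: 0 positive -> not definite
Clause 6: 1 positive -> definite
Clause 7: 1 positive -> definite
Clause 8: 2 positive -> not definite
Definite clause count = 3.

3


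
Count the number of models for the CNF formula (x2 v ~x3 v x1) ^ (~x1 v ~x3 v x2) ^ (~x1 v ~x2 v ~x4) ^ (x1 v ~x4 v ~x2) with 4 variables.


Enumerate all 16 truth assignments over 4 variables.
Test each against every clause.
Satisfying assignments found: 8.

8


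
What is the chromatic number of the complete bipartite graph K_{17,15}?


K_{17,15} is bipartite by definition: the two parts are independent sets, with every edge crossing between them.
Color all vertices in one part with color 1 and all vertices in the other part with color 2.
Since the graph has at least one edge, one color does not suffice.
Chromatic number = 2.

2


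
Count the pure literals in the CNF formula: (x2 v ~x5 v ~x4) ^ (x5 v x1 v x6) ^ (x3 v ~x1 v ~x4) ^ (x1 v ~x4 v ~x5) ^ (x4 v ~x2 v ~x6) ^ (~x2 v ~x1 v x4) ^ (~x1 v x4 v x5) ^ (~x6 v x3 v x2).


A pure literal appears in only one polarity across all clauses.
Pure literals: x3 (positive only).
Count = 1.

1


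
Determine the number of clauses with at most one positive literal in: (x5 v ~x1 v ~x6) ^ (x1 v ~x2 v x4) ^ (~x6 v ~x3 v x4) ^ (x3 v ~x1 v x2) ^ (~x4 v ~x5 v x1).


A Horn clause has at most one positive literal.
Clause 1: 1 positive lit(s) -> Horn
Clause 2: 2 positive lit(s) -> not Horn
Clause 3: 1 positive lit(s) -> Horn
Clause 4: 2 positive lit(s) -> not Horn
Clause 5: 1 positive lit(s) -> Horn
Total Horn clauses = 3.

3


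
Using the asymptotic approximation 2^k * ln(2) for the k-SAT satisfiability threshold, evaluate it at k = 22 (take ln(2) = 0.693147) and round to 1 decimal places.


Using the asymptotic formula: threshold ~ 2^k * ln(2).
2^22 = 4194304.
4194304 * 0.693147 = 2907269.2.

2907269.2


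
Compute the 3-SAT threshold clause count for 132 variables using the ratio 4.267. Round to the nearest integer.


The 3-SAT phase transition occurs at approximately 4.267 clauses per variable.
m = 4.267 * 132 = 563.244.
Rounded to nearest integer: 563.

563


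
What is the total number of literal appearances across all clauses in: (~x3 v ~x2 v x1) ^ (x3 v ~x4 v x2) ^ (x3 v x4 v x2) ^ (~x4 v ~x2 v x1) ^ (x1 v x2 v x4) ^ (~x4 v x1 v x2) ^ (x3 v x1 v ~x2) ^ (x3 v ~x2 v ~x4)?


Clause lengths: 3, 3, 3, 3, 3, 3, 3, 3.
Sum = 3 + 3 + 3 + 3 + 3 + 3 + 3 + 3 = 24.

24


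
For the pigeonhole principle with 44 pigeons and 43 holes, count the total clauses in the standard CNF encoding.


The PHP encoding has two parts:
1) At-least-one-hole clauses: 44 (one per pigeon, each with 43 literals).
2) At-most-one-pigeon-per-hole clauses: 43 holes * C(44,2) = 43 * 946 = 40678.
Total clauses = 44 + 40678 = 40722.

40722


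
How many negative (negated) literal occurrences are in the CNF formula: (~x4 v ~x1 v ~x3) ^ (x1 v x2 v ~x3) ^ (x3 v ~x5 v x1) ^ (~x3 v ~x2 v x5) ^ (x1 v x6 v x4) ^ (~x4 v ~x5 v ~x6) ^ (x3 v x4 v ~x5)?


Scan each clause for negated literals.
Clause 1: 3 negative; Clause 2: 1 negative; Clause 3: 1 negative; Clause 4: 2 negative; Clause 5: 0 negative; Clause 6: 3 negative; Clause 7: 1 negative.
Total negative literal occurrences = 11.

11


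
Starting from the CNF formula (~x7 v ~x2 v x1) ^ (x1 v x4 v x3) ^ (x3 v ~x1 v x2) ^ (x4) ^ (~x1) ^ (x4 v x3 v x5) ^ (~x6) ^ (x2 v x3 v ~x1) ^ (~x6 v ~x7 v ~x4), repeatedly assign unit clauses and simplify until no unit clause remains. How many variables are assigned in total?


Unit propagation repeatedly assigns the literal in any unit clause, then simplifies.
Assignments in order: x4 = T, x1 = F, x6 = F.
No further unit clauses remain.
Total variables assigned = 3.

3


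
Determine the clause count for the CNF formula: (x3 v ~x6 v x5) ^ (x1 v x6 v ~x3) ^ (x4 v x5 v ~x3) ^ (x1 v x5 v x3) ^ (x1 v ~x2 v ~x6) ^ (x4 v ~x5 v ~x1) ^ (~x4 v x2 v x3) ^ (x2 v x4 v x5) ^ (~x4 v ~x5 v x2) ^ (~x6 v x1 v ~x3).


Each group enclosed in parentheses joined by ^ is one clause.
Counting the conjuncts: 10 clauses.

10


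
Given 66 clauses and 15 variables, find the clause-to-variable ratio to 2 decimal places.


Clause-to-variable ratio = clauses / variables.
66 / 15 = 4.4.

4.4


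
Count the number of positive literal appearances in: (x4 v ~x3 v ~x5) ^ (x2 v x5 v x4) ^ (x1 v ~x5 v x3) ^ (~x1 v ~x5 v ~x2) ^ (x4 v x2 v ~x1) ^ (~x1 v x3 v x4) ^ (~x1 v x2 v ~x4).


Scan each clause for unnegated literals.
Clause 1: 1 positive; Clause 2: 3 positive; Clause 3: 2 positive; Clause 4: 0 positive; Clause 5: 2 positive; Clause 6: 2 positive; Clause 7: 1 positive.
Total positive literal occurrences = 11.

11


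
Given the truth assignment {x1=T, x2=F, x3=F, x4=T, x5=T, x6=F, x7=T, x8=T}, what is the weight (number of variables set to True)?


The weight is the number of variables assigned True.
True variables: x1, x4, x5, x7, x8.
Weight = 5.

5


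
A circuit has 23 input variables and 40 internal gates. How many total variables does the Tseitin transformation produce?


The Tseitin transformation introduces one auxiliary variable per gate.
Total variables = inputs + gates = 23 + 40 = 63.

63


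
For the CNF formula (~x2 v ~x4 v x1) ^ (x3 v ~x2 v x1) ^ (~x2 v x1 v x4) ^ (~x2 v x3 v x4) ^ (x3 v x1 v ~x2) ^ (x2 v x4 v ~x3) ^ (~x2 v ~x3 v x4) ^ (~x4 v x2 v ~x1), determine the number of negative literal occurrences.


Scan each clause for negated literals.
Clause 1: 2 negative; Clause 2: 1 negative; Clause 3: 1 negative; Clause 4: 1 negative; Clause 5: 1 negative; Clause 6: 1 negative; Clause 7: 2 negative; Clause 8: 2 negative.
Total negative literal occurrences = 11.

11


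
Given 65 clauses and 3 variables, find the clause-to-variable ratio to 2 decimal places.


Clause-to-variable ratio = clauses / variables.
65 / 3 = 21.67.

21.67


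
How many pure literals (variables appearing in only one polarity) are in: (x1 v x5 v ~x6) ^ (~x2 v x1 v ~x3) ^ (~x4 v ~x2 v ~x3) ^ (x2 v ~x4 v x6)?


A pure literal appears in only one polarity across all clauses.
Pure literals: x1 (positive only), x3 (negative only), x4 (negative only), x5 (positive only).
Count = 4.

4


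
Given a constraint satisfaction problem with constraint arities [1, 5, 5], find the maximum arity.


The arities are: 1, 5, 5.
Scan for the maximum value.
Maximum arity = 5.

5


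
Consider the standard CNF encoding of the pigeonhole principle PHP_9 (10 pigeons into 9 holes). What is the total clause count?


The PHP encoding has two parts:
1) At-least-one-hole clauses: 10 (one per pigeon, each with 9 literals).
2) At-most-one-pigeon-per-hole clauses: 9 holes * C(10,2) = 9 * 45 = 405.
Total clauses = 10 + 405 = 415.

415


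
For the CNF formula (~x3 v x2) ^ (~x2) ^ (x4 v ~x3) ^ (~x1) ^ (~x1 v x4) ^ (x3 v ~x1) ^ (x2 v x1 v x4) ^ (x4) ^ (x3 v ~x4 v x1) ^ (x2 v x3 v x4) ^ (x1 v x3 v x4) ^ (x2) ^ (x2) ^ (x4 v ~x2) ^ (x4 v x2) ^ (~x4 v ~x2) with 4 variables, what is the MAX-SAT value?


Enumerate all 16 truth assignments.
For each, count how many of the 16 clauses are satisfied.
The formula is not fully satisfiable, so the maximum is below 16.
Maximum simultaneously satisfiable clauses = 14.

14


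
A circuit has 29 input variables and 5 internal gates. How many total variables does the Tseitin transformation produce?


The Tseitin transformation introduces one auxiliary variable per gate.
Total variables = inputs + gates = 29 + 5 = 34.

34


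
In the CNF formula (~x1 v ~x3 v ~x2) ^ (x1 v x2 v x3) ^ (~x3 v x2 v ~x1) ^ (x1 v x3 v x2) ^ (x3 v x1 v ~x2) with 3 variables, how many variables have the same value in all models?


Find all satisfying assignments: 4 model(s).
Check which variables have the same value in every model.
No variable is fixed across all models.
Backbone size = 0.

0


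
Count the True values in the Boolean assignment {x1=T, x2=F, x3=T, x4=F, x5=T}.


The weight is the number of variables assigned True.
True variables: x1, x3, x5.
Weight = 3.

3


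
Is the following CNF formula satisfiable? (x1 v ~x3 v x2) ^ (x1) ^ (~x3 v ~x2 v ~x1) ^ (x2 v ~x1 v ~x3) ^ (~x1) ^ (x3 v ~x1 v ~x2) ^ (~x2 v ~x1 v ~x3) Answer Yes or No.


Check all 8 possible truth assignments.
Number of satisfying assignments found: 0.
The formula is unsatisfiable.

No


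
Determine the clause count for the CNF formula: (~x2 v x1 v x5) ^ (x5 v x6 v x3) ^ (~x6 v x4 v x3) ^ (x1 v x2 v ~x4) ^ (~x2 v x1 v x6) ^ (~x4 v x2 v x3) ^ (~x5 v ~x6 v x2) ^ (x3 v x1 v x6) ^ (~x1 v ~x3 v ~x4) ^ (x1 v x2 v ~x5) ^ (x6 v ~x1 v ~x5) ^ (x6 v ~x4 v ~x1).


Each group enclosed in parentheses joined by ^ is one clause.
Counting the conjuncts: 12 clauses.

12


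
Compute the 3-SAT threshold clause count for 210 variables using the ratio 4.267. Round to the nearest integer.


The 3-SAT phase transition occurs at approximately 4.267 clauses per variable.
m = 4.267 * 210 = 896.07.
Rounded to nearest integer: 896.

896


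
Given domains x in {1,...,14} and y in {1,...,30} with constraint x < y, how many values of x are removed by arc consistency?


For the constraint x < y, x needs a supporting value in y's domain.
x can be at most 29 (one less than y's maximum).
Valid x values from domain: 14 out of 14.
Pruned = 14 - 14 = 0.

0


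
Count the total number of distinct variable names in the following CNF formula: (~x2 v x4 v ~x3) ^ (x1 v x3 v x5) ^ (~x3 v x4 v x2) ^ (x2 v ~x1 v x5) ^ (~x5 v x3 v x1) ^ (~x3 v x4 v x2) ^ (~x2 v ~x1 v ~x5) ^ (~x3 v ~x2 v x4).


Identify each distinct variable in the formula.
Variables found: x1, x2, x3, x4, x5.
Total distinct variables = 5.

5


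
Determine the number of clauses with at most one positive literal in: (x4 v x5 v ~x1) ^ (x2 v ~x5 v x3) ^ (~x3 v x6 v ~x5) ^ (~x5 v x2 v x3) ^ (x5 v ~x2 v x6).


A Horn clause has at most one positive literal.
Clause 1: 2 positive lit(s) -> not Horn
Clause 2: 2 positive lit(s) -> not Horn
Clause 3: 1 positive lit(s) -> Horn
Clause 4: 2 positive lit(s) -> not Horn
Clause 5: 2 positive lit(s) -> not Horn
Total Horn clauses = 1.

1


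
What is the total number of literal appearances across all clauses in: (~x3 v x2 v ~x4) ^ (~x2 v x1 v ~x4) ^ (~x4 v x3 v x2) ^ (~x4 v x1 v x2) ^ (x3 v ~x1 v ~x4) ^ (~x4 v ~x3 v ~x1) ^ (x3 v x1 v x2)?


Clause lengths: 3, 3, 3, 3, 3, 3, 3.
Sum = 3 + 3 + 3 + 3 + 3 + 3 + 3 = 21.

21


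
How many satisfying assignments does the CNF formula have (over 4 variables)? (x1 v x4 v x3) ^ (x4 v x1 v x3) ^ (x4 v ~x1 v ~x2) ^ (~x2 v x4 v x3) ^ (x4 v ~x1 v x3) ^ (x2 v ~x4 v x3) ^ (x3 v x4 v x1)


Enumerate all 16 truth assignments over 4 variables.
Test each against every clause.
Satisfying assignments found: 9.

9


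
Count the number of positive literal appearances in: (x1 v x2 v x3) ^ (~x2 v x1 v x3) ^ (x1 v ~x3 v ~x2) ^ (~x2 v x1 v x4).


Scan each clause for unnegated literals.
Clause 1: 3 positive; Clause 2: 2 positive; Clause 3: 1 positive; Clause 4: 2 positive.
Total positive literal occurrences = 8.

8


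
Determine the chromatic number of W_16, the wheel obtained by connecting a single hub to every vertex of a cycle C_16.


W_16 consists of the cycle C_16 together with a hub vertex adjacent to every cycle vertex.
The cycle C_16 needs 2 colors (even cycle -> 2).
The hub is adjacent to every cycle vertex, so it must receive a new color distinct from all of them.
Chromatic number = 2 + 1 = 3.

3


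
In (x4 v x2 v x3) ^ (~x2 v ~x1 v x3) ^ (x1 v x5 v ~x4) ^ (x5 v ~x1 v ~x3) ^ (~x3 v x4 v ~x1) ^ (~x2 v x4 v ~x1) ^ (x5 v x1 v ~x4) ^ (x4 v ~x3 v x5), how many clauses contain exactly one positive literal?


A definite clause has exactly one positive literal.
Clause 1: 3 positive -> not definite
Clause 2: 1 positive -> definite
Clause 3: 2 positive -> not definite
Clause 4: 1 positive -> definite
Clause 5: 1 positive -> definite
Clause 6: 1 positive -> definite
Clause 7: 2 positive -> not definite
Clause 8: 2 positive -> not definite
Definite clause count = 4.

4


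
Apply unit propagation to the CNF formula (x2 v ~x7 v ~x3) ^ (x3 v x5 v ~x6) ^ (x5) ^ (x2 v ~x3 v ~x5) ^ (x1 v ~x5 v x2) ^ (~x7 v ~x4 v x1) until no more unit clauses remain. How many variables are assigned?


Unit propagation repeatedly assigns the literal in any unit clause, then simplifies.
Assignments in order: x5 = T.
No further unit clauses remain.
Total variables assigned = 1.

1


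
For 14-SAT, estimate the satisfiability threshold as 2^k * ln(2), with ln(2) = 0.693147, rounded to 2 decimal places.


Using the asymptotic formula: threshold ~ 2^k * ln(2).
2^14 = 16384.
16384 * 0.693147 = 11356.52.

11356.52


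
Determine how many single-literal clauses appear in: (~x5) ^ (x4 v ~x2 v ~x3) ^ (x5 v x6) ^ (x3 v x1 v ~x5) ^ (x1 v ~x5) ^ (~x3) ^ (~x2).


A unit clause contains exactly one literal.
Unit clauses found: (~x5), (~x3), (~x2).
Count = 3.

3


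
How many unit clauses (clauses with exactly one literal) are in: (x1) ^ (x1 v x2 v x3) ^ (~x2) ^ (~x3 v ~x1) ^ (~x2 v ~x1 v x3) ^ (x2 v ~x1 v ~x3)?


A unit clause contains exactly one literal.
Unit clauses found: (x1), (~x2).
Count = 2.

2


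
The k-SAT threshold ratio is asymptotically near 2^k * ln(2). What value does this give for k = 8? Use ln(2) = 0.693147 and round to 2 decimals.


Using the asymptotic formula: threshold ~ 2^k * ln(2).
2^8 = 256.
256 * 0.693147 = 177.45.

177.45


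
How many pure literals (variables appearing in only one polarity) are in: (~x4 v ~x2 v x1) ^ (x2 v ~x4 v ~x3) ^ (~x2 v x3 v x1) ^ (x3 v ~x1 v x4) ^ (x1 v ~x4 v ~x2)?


A pure literal appears in only one polarity across all clauses.
No pure literals found.
Count = 0.

0


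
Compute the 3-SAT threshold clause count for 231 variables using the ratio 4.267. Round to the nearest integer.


The 3-SAT phase transition occurs at approximately 4.267 clauses per variable.
m = 4.267 * 231 = 985.677.
Rounded to nearest integer: 986.

986


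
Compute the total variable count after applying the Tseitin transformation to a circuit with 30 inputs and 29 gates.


The Tseitin transformation introduces one auxiliary variable per gate.
Total variables = inputs + gates = 30 + 29 = 59.

59


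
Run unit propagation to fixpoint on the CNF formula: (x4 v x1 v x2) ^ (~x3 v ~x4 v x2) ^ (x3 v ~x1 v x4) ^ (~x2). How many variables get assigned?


Unit propagation repeatedly assigns the literal in any unit clause, then simplifies.
Assignments in order: x2 = F.
No further unit clauses remain.
Total variables assigned = 1.

1


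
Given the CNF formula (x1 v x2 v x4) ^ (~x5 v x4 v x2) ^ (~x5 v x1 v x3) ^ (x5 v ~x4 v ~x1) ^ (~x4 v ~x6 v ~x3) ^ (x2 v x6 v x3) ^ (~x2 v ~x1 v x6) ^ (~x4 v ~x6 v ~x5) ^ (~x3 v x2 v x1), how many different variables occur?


Identify each distinct variable in the formula.
Variables found: x1, x2, x3, x4, x5, x6.
Total distinct variables = 6.

6


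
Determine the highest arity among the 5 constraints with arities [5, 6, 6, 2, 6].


The arities are: 5, 6, 6, 2, 6.
Scan for the maximum value.
Maximum arity = 6.

6


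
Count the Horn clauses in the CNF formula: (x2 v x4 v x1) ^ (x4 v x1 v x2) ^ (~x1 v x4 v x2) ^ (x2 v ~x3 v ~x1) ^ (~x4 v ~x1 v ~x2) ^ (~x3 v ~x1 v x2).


A Horn clause has at most one positive literal.
Clause 1: 3 positive lit(s) -> not Horn
Clause 2: 3 positive lit(s) -> not Horn
Clause 3: 2 positive lit(s) -> not Horn
Clause 4: 1 positive lit(s) -> Horn
Clause 5: 0 positive lit(s) -> Horn
Clause 6: 1 positive lit(s) -> Horn
Total Horn clauses = 3.

3


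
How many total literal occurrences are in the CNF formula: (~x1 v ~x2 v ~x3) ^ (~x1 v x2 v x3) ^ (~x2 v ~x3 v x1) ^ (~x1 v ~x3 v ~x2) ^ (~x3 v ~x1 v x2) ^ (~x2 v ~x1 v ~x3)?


Clause lengths: 3, 3, 3, 3, 3, 3.
Sum = 3 + 3 + 3 + 3 + 3 + 3 = 18.

18


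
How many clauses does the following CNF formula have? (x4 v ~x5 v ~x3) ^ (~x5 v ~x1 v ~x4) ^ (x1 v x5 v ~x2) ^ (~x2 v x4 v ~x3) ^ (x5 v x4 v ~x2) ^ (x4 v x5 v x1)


Each group enclosed in parentheses joined by ^ is one clause.
Counting the conjuncts: 6 clauses.

6


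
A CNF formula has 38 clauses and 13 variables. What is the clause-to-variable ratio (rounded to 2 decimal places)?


Clause-to-variable ratio = clauses / variables.
38 / 13 = 2.92.

2.92


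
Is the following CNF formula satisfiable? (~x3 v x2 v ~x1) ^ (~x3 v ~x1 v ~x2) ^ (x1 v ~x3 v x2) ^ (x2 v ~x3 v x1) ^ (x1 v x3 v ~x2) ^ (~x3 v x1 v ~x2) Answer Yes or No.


Check all 8 possible truth assignments.
Number of satisfying assignments found: 3.
The formula is satisfiable.

Yes


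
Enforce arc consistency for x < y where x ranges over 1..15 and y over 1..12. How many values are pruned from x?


For the constraint x < y, x needs a supporting value in y's domain.
x can be at most 11 (one less than y's maximum).
Valid x values from domain: 11 out of 15.
Pruned = 15 - 11 = 4.

4


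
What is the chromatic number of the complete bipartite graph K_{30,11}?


K_{30,11} is bipartite by definition: the two parts are independent sets, with every edge crossing between them.
Color all vertices in one part with color 1 and all vertices in the other part with color 2.
Since the graph has at least one edge, one color does not suffice.
Chromatic number = 2.

2


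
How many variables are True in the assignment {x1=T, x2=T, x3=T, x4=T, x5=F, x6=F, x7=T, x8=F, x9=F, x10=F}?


The weight is the number of variables assigned True.
True variables: x1, x2, x3, x4, x7.
Weight = 5.

5


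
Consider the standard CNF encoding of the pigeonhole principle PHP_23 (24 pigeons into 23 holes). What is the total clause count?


The PHP encoding has two parts:
1) At-least-one-hole clauses: 24 (one per pigeon, each with 23 literals).
2) At-most-one-pigeon-per-hole clauses: 23 holes * C(24,2) = 23 * 276 = 6348.
Total clauses = 24 + 6348 = 6372.

6372


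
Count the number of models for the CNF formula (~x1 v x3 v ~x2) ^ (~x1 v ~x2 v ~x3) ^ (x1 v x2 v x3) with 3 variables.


Enumerate all 8 truth assignments over 3 variables.
Test each against every clause.
Satisfying assignments found: 5.

5


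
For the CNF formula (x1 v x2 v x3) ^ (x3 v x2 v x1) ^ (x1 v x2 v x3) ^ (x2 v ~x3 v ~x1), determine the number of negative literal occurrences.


Scan each clause for negated literals.
Clause 1: 0 negative; Clause 2: 0 negative; Clause 3: 0 negative; Clause 4: 2 negative.
Total negative literal occurrences = 2.

2


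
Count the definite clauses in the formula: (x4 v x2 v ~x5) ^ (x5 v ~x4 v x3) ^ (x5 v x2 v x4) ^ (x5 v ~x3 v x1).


A definite clause has exactly one positive literal.
Clause 1: 2 positive -> not definite
Clause 2: 2 positive -> not definite
Clause 3: 3 positive -> not definite
Clause 4: 2 positive -> not definite
Definite clause count = 0.

0


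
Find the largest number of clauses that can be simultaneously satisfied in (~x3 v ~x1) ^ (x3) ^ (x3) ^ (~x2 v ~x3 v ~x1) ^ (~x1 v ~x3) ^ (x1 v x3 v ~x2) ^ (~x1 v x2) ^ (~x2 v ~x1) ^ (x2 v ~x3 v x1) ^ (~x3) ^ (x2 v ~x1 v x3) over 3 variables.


Enumerate all 8 truth assignments.
For each, count how many of the 11 clauses are satisfied.
The formula is not fully satisfiable, so the maximum is below 11.
Maximum simultaneously satisfiable clauses = 10.

10


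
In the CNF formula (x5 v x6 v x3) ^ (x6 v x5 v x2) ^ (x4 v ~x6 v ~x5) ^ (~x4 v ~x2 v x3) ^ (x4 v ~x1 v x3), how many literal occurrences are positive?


Scan each clause for unnegated literals.
Clause 1: 3 positive; Clause 2: 3 positive; Clause 3: 1 positive; Clause 4: 1 positive; Clause 5: 2 positive.
Total positive literal occurrences = 10.

10


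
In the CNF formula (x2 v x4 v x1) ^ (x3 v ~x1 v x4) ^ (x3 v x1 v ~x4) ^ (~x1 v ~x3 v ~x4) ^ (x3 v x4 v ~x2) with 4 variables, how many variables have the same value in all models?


Find all satisfying assignments: 7 model(s).
Check which variables have the same value in every model.
No variable is fixed across all models.
Backbone size = 0.

0


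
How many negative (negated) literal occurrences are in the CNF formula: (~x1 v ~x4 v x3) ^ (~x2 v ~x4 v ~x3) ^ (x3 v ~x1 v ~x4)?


Scan each clause for negated literals.
Clause 1: 2 negative; Clause 2: 3 negative; Clause 3: 2 negative.
Total negative literal occurrences = 7.

7


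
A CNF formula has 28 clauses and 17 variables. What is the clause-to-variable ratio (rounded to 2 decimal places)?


Clause-to-variable ratio = clauses / variables.
28 / 17 = 1.65.

1.65


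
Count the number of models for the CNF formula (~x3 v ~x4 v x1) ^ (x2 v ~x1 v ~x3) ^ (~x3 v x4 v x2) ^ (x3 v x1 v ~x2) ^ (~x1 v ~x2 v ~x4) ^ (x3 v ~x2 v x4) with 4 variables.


Enumerate all 16 truth assignments over 4 variables.
Test each against every clause.
Satisfying assignments found: 6.

6


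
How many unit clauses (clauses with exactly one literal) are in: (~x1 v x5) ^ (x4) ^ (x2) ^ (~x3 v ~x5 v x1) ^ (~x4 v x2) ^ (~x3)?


A unit clause contains exactly one literal.
Unit clauses found: (x4), (x2), (~x3).
Count = 3.

3


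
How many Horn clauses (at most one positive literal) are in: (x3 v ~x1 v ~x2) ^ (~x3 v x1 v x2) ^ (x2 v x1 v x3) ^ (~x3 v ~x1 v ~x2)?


A Horn clause has at most one positive literal.
Clause 1: 1 positive lit(s) -> Horn
Clause 2: 2 positive lit(s) -> not Horn
Clause 3: 3 positive lit(s) -> not Horn
Clause 4: 0 positive lit(s) -> Horn
Total Horn clauses = 2.

2


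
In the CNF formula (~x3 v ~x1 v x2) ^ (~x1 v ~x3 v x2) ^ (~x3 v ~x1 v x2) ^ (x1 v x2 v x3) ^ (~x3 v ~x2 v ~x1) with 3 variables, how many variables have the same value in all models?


Find all satisfying assignments: 5 model(s).
Check which variables have the same value in every model.
No variable is fixed across all models.
Backbone size = 0.

0


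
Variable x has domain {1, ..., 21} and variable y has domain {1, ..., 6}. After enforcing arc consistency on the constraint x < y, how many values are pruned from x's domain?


For the constraint x < y, x needs a supporting value in y's domain.
x can be at most 5 (one less than y's maximum).
Valid x values from domain: 5 out of 21.
Pruned = 21 - 5 = 16.

16


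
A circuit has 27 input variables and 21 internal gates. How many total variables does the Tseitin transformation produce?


The Tseitin transformation introduces one auxiliary variable per gate.
Total variables = inputs + gates = 27 + 21 = 48.

48


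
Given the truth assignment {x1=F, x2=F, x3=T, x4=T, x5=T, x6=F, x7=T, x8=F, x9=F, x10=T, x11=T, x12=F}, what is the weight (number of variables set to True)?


The weight is the number of variables assigned True.
True variables: x3, x4, x5, x7, x10, x11.
Weight = 6.

6


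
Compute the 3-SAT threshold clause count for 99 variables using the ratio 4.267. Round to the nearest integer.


The 3-SAT phase transition occurs at approximately 4.267 clauses per variable.
m = 4.267 * 99 = 422.433.
Rounded to nearest integer: 422.

422


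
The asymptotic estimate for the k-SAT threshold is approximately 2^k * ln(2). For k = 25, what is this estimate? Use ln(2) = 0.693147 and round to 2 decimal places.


Using the asymptotic formula: threshold ~ 2^k * ln(2).
2^25 = 33554432.
33554432 * 0.693147 = 23258153.88.

23258153.88


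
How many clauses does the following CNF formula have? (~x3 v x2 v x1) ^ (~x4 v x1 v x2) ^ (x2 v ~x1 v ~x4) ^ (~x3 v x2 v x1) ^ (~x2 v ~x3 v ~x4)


Each group enclosed in parentheses joined by ^ is one clause.
Counting the conjuncts: 5 clauses.

5


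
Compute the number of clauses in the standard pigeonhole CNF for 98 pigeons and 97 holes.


The PHP encoding has two parts:
1) At-least-one-hole clauses: 98 (one per pigeon, each with 97 literals).
2) At-most-one-pigeon-per-hole clauses: 97 holes * C(98,2) = 97 * 4753 = 461041.
Total clauses = 98 + 461041 = 461139.

461139


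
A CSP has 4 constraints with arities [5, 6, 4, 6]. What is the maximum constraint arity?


The arities are: 5, 6, 4, 6.
Scan for the maximum value.
Maximum arity = 6.

6


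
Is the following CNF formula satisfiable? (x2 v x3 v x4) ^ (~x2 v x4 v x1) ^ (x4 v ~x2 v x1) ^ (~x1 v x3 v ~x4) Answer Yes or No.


Check all 16 possible truth assignments.
Number of satisfying assignments found: 10.
The formula is satisfiable.

Yes


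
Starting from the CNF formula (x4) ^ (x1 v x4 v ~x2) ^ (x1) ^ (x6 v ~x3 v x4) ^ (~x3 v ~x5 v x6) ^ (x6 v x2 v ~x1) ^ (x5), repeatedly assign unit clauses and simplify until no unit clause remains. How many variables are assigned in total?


Unit propagation repeatedly assigns the literal in any unit clause, then simplifies.
Assignments in order: x4 = T, x1 = T, x5 = T.
No further unit clauses remain.
Total variables assigned = 3.

3


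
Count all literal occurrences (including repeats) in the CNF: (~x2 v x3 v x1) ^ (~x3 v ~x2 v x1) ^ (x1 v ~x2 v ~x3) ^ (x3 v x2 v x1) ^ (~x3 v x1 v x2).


Clause lengths: 3, 3, 3, 3, 3.
Sum = 3 + 3 + 3 + 3 + 3 = 15.

15


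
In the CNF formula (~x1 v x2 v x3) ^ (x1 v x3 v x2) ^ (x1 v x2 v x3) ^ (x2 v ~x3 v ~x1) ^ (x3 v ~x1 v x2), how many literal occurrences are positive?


Scan each clause for unnegated literals.
Clause 1: 2 positive; Clause 2: 3 positive; Clause 3: 3 positive; Clause 4: 1 positive; Clause 5: 2 positive.
Total positive literal occurrences = 11.

11


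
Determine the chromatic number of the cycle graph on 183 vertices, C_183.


An odd cycle cannot be 2-colored: alternating two colors around the cycle returns to the start with a conflict.
Since 183 is odd, three colors are required (and three suffice).
Chromatic number = 3.

3


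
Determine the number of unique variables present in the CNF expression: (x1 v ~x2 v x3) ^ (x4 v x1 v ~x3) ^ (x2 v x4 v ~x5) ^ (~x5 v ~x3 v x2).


Identify each distinct variable in the formula.
Variables found: x1, x2, x3, x4, x5.
Total distinct variables = 5.

5


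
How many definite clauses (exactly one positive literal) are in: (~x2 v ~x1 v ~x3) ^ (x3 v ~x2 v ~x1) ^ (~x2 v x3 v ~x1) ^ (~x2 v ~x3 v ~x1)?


A definite clause has exactly one positive literal.
Clause 1: 0 positive -> not definite
Clause 2: 1 positive -> definite
Clause 3: 1 positive -> definite
Clause 4: 0 positive -> not definite
Definite clause count = 2.

2


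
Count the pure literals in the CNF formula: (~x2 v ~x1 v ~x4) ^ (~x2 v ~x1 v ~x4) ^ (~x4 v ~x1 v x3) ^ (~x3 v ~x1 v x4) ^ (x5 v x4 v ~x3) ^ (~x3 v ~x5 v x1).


A pure literal appears in only one polarity across all clauses.
Pure literals: x2 (negative only).
Count = 1.

1


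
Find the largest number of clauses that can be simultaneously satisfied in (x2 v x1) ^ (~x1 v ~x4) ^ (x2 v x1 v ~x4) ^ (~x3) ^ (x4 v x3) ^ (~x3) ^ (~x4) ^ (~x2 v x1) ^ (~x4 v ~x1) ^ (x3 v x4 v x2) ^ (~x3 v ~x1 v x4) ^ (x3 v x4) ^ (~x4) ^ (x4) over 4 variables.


Enumerate all 16 truth assignments.
For each, count how many of the 14 clauses are satisfied.
The formula is not fully satisfiable, so the maximum is below 14.
Maximum simultaneously satisfiable clauses = 11.

11


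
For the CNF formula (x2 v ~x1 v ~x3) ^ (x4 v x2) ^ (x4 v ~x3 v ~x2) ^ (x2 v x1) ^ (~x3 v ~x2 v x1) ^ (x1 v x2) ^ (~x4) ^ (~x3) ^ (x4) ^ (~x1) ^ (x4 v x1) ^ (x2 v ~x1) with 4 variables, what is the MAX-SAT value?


Enumerate all 16 truth assignments.
For each, count how many of the 12 clauses are satisfied.
The formula is not fully satisfiable, so the maximum is below 12.
Maximum simultaneously satisfiable clauses = 11.

11


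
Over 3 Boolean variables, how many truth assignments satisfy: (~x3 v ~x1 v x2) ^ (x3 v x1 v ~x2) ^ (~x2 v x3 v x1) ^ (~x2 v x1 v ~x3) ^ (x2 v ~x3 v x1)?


Enumerate all 8 truth assignments over 3 variables.
Test each against every clause.
Satisfying assignments found: 4.

4


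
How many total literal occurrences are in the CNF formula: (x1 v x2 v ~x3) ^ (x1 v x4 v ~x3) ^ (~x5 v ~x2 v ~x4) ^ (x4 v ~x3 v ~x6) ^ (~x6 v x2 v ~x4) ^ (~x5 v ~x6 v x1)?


Clause lengths: 3, 3, 3, 3, 3, 3.
Sum = 3 + 3 + 3 + 3 + 3 + 3 = 18.

18


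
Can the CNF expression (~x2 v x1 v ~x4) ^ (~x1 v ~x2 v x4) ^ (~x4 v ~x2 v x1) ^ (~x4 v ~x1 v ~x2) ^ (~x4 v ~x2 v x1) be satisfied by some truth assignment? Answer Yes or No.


Check all 16 possible truth assignments.
Number of satisfying assignments found: 10.
The formula is satisfiable.

Yes


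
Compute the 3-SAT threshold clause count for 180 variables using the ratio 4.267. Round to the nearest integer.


The 3-SAT phase transition occurs at approximately 4.267 clauses per variable.
m = 4.267 * 180 = 768.06.
Rounded to nearest integer: 768.

768


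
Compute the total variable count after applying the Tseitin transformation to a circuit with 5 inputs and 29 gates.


The Tseitin transformation introduces one auxiliary variable per gate.
Total variables = inputs + gates = 5 + 29 = 34.

34


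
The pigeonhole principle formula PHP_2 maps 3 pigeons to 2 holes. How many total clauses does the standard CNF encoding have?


The PHP encoding has two parts:
1) At-least-one-hole clauses: 3 (one per pigeon, each with 2 literals).
2) At-most-one-pigeon-per-hole clauses: 2 holes * C(3,2) = 2 * 3 = 6.
Total clauses = 3 + 6 = 9.

9


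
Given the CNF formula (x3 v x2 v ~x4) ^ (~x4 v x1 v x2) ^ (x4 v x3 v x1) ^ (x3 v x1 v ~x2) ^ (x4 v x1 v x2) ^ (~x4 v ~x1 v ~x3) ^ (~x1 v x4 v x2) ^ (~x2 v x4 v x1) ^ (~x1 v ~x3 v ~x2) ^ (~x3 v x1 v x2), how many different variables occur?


Identify each distinct variable in the formula.
Variables found: x1, x2, x3, x4.
Total distinct variables = 4.

4


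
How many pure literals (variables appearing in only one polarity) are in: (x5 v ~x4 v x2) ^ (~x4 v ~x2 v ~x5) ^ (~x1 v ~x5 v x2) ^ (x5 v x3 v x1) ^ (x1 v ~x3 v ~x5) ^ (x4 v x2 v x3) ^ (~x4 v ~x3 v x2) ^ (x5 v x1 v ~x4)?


A pure literal appears in only one polarity across all clauses.
No pure literals found.
Count = 0.

0


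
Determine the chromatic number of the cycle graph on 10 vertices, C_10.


A cycle on an even number of vertices is bipartite: alternate two colors around the cycle.
Since 10 is even, two colors suffice, and at least two are needed because the graph has edges.
Chromatic number = 2.

2


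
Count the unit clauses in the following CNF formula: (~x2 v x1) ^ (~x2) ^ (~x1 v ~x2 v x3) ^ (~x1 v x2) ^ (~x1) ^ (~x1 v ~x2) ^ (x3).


A unit clause contains exactly one literal.
Unit clauses found: (~x2), (~x1), (x3).
Count = 3.

3


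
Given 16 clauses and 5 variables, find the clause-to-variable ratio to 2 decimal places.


Clause-to-variable ratio = clauses / variables.
16 / 5 = 3.2.

3.2


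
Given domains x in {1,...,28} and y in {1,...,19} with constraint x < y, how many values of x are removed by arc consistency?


For the constraint x < y, x needs a supporting value in y's domain.
x can be at most 18 (one less than y's maximum).
Valid x values from domain: 18 out of 28.
Pruned = 28 - 18 = 10.

10


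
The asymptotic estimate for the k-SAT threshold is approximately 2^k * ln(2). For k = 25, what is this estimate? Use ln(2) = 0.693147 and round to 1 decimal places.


Using the asymptotic formula: threshold ~ 2^k * ln(2).
2^25 = 33554432.
33554432 * 0.693147 = 23258153.9.

23258153.9


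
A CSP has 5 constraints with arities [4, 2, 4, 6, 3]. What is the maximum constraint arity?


The arities are: 4, 2, 4, 6, 3.
Scan for the maximum value.
Maximum arity = 6.

6


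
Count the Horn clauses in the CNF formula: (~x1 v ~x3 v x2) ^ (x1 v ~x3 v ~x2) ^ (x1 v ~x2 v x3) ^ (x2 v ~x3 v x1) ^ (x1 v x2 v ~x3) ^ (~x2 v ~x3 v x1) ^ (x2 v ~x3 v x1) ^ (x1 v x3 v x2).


A Horn clause has at most one positive literal.
Clause 1: 1 positive lit(s) -> Horn
Clause 2: 1 positive lit(s) -> Horn
Clause 3: 2 positive lit(s) -> not Horn
Clause 4: 2 positive lit(s) -> not Horn
Clause 5: 2 positive lit(s) -> not Horn
Clause 6: 1 positive lit(s) -> Horn
Clause 7: 2 positive lit(s) -> not Horn
Clause 8: 3 positive lit(s) -> not Horn
Total Horn clauses = 3.

3


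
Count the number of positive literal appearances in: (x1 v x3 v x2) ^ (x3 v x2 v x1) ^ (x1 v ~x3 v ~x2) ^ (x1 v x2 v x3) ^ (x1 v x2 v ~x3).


Scan each clause for unnegated literals.
Clause 1: 3 positive; Clause 2: 3 positive; Clause 3: 1 positive; Clause 4: 3 positive; Clause 5: 2 positive.
Total positive literal occurrences = 12.

12


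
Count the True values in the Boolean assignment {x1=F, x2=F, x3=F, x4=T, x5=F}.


The weight is the number of variables assigned True.
True variables: x4.
Weight = 1.

1


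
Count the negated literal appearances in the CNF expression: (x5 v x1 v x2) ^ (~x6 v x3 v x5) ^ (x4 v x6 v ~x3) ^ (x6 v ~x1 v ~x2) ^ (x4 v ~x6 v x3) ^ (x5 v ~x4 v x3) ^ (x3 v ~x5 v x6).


Scan each clause for negated literals.
Clause 1: 0 negative; Clause 2: 1 negative; Clause 3: 1 negative; Clause 4: 2 negative; Clause 5: 1 negative; Clause 6: 1 negative; Clause 7: 1 negative.
Total negative literal occurrences = 7.

7


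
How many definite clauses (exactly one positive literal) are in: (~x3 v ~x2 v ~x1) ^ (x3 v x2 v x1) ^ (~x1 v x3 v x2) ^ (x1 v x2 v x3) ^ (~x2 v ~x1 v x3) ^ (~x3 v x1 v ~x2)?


A definite clause has exactly one positive literal.
Clause 1: 0 positive -> not definite
Clause 2: 3 positive -> not definite
Clause 3: 2 positive -> not definite
Clause 4: 3 positive -> not definite
Clause 5: 1 positive -> definite
Clause 6: 1 positive -> definite
Definite clause count = 2.

2


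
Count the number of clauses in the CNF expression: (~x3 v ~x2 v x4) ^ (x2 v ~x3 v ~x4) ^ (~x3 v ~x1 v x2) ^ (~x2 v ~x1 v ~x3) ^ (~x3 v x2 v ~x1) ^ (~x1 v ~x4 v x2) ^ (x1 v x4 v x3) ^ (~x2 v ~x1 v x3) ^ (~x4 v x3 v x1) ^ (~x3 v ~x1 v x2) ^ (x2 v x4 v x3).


Each group enclosed in parentheses joined by ^ is one clause.
Counting the conjuncts: 11 clauses.

11


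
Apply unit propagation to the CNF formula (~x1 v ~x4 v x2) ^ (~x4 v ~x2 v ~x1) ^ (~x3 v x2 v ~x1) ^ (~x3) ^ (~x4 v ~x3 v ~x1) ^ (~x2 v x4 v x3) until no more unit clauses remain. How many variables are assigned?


Unit propagation repeatedly assigns the literal in any unit clause, then simplifies.
Assignments in order: x3 = F.
No further unit clauses remain.
Total variables assigned = 1.

1


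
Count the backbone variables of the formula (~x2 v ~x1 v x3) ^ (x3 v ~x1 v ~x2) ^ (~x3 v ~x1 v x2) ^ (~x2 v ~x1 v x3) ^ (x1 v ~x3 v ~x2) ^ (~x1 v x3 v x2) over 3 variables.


Find all satisfying assignments: 4 model(s).
Check which variables have the same value in every model.
No variable is fixed across all models.
Backbone size = 0.

0


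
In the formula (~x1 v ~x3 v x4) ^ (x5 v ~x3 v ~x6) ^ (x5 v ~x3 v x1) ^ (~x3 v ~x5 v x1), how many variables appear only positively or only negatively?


A pure literal appears in only one polarity across all clauses.
Pure literals: x3 (negative only), x4 (positive only), x6 (negative only).
Count = 3.

3


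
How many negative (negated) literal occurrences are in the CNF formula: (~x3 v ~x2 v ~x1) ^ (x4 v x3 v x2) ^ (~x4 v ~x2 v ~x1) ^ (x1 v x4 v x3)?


Scan each clause for negated literals.
Clause 1: 3 negative; Clause 2: 0 negative; Clause 3: 3 negative; Clause 4: 0 negative.
Total negative literal occurrences = 6.

6


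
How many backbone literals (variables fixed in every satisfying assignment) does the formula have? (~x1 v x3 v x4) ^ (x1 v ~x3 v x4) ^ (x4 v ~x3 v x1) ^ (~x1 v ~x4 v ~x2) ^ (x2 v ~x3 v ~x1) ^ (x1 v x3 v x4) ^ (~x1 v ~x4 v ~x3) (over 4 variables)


Find all satisfying assignments: 6 model(s).
Check which variables have the same value in every model.
No variable is fixed across all models.
Backbone size = 0.

0


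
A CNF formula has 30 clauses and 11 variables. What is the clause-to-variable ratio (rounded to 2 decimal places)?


Clause-to-variable ratio = clauses / variables.
30 / 11 = 2.73.

2.73


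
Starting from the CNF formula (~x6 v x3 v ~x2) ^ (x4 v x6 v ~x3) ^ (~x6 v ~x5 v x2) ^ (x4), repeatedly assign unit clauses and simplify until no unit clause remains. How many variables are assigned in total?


Unit propagation repeatedly assigns the literal in any unit clause, then simplifies.
Assignments in order: x4 = T.
No further unit clauses remain.
Total variables assigned = 1.

1


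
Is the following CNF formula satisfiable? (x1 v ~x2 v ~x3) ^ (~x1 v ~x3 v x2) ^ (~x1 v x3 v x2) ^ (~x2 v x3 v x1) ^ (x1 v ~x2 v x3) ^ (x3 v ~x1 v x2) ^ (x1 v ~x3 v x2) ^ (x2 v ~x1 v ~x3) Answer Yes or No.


Check all 8 possible truth assignments.
Number of satisfying assignments found: 3.
The formula is satisfiable.

Yes


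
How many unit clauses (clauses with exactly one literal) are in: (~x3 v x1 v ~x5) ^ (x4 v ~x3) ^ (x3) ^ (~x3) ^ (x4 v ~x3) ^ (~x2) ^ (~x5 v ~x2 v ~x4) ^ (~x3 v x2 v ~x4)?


A unit clause contains exactly one literal.
Unit clauses found: (x3), (~x3), (~x2).
Count = 3.

3


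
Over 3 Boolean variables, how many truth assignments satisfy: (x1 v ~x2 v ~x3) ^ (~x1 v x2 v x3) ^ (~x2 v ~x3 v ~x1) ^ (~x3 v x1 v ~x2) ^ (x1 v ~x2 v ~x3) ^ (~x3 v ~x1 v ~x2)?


Enumerate all 8 truth assignments over 3 variables.
Test each against every clause.
Satisfying assignments found: 5.

5
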